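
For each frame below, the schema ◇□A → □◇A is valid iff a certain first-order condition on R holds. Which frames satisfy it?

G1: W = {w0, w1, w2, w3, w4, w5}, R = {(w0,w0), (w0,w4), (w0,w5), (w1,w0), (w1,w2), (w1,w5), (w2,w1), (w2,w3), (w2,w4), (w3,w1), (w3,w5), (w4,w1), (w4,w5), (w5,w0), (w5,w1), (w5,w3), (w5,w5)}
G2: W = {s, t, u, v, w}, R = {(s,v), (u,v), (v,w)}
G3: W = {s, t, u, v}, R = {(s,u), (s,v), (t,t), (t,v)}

The schema corresponds to convergence: ∀x ∀y ∀z (Rxy ∧ Rxz → ∃w (Ryw ∧ Rzw)).
G1: condition met.
G2: fails — Rvw and Rvw but w and w have no common successor.
G3: fails — Rsu and Rsu but u and u have no common successor.
Valid on: G1.

G1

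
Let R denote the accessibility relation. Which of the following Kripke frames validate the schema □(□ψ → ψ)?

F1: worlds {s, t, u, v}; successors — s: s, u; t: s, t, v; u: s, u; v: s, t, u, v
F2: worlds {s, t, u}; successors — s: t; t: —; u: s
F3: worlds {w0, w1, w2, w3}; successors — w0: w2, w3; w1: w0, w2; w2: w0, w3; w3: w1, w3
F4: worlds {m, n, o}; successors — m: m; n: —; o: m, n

F1

Frame correspondent (Sahlqvist): ∀x ∀y (Rxy → Ryy) — i.e. shift-reflexivity.
F1: satisfies the condition.
F2: fails — Rus but not Rss.
F3: fails — Rw1w2 but not Rw2w2.
F4: fails — Ron but not Rnn.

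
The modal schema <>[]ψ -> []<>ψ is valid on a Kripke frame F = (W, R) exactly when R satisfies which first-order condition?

This schema is the .2 axiom.
It corresponds to convergence: forall x forall y forall z (Rxy & Rxz -> exists w (Ryw & Rzw)).

Convergence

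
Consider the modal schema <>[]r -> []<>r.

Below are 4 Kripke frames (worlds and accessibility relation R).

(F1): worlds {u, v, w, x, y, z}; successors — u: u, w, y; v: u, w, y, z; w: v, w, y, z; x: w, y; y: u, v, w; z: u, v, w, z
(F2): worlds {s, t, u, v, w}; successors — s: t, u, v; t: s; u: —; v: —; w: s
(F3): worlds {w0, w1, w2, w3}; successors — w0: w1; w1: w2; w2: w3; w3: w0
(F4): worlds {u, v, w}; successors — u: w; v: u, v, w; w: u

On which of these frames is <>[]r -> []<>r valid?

(F1), (F3)

This is the axiom for convergence; its first-order frame correspondent is forall x forall y forall z (Rxy & Rxz -> exists w (Ryw & Rzw)).
(F1): ✓.
(F2): fails — Rsv and Rsv but v and v have no common successor.
(F3): ✓.
(F4): fails — Rvw and Rvu but w and u have no common successor.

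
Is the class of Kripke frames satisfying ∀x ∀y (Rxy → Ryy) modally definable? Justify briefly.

Yes: it is shift-reflexivity, defined by the T□ schema □(□r → r).
Suppose □(□r→r) is valid. Take Rxy and set V(r)={w : Ryw}. Then at y, □r holds; since □(□r→r) at x, □r→r at y, so r at y, i.e. Ryy.

Yes — defined by □(□r → r)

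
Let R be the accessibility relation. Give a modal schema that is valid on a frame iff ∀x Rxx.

□s → s

This is reflexivity; the standard corresponding axiom is T: □s → s.
Suppose □s→s is valid. At any x set V(s)={w : Rxw}. Then □s holds at x, so s holds at x, i.e. Rxx.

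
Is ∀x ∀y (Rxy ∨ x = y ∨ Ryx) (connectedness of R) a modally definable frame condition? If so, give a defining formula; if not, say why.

If a class were modally definable it would be closed under disjoint unions (Goldblatt–Thomason).
Take 2 disjoint single-world reflexive frames: each is trivially connected, but their disjoint union has 2 worlds with no edge between distinct components, so it is not connected.
Hence connectedness of R is not modally definable.

No — not modally definable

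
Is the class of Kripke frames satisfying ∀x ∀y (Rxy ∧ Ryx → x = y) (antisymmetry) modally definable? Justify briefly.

If a class were modally definable it would be closed under surjective bounded morphisms (Goldblatt–Thomason).
The 4-cycle (worlds 0,1,2,3 with 0→1→2→3→0) is antisymmetric. Sending even-indexed worlds to s and odd-indexed worlds to t is a surjective bounded morphism onto the two-world frame with s↔t, which is not antisymmetric.
Hence antisymmetry is not modally definable.

No — not modally definable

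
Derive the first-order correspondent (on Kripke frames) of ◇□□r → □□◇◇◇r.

∀x ∀y ∀z ((xRy ∧ xR²z) → ∃w (yR²w ∧ zR³w))

This is a Sahlqvist (Geach-type) schema ◇^1□^2r → □^2◇^3r.
First-order correspondent: ∀x ∀y ∀z ((xRy ∧ xR²z) → ∃w (yR²w ∧ zR³w)).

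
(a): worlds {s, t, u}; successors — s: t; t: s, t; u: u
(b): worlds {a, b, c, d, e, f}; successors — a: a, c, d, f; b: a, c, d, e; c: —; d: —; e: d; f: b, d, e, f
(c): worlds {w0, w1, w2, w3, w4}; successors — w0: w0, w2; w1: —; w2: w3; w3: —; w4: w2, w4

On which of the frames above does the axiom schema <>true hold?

(a)

The schema corresponds to seriality: forall x exists y Rxy.
(a): holds.
(b): fails — world c has no successor.
(c): fails — world w1 has no successor.
Valid on: (a).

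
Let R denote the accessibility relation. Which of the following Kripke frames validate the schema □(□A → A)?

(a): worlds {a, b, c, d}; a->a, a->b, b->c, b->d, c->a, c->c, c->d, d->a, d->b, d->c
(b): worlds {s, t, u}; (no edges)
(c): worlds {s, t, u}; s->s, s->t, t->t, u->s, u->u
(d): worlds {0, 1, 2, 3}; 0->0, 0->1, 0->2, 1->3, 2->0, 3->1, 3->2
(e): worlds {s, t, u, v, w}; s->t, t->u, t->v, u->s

Frame correspondent (Sahlqvist): ∀x ∀y (Rxy → Ryy) — i.e. shift-reflexivity.
(a): fails — Rcd but not Rdd.
(b): holds.
(c): holds.
(d): fails — R32 but not R22.
(e): fails — Rus but not Rss.
Valid on: (b), (c).

(b), (c)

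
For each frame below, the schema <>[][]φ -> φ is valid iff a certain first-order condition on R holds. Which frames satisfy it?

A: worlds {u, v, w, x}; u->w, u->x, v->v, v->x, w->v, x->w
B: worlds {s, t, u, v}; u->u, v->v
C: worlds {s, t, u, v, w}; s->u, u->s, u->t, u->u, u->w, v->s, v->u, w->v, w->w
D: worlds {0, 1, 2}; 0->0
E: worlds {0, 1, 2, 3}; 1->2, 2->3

Frame correspondent (Sahlqvist): forall x forall y (xRy -> exists w (y R^2 w & x = w)) — i.e. a generalized confluence (Geach) condition.
A: fails — uRw but no t with wR²t and u=t.
B: holds.
C: fails — uRt but no w* with tR²w* and u=w*.
D: holds.
E: fails — 1R2 but no w with 2R²w and 1=w.
Valid on: B, D.

B, D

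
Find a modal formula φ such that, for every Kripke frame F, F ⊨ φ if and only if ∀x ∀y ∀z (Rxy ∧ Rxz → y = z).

The condition is partial functionality. The CD schema ◇s → □s defines it.
Suppose ◇s→□s is valid. Take Rxy, Rxz and set V(s)={y}. Then ◇s at x, so □s at x, so s at z, i.e. z=y.

◇s → □s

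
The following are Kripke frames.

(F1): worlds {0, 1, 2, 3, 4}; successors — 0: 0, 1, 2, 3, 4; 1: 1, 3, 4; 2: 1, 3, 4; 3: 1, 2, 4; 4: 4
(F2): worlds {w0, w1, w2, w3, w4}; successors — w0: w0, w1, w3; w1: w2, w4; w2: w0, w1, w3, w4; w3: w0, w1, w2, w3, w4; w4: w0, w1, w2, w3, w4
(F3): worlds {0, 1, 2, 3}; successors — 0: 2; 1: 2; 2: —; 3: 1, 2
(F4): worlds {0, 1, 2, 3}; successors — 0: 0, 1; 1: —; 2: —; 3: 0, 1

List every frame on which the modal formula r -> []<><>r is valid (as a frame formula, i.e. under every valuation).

(F2)

The schema corresponds to a generalized confluence (Geach) condition: forall x forall z (xRz -> exists w (x = w & z R^2 w)).
(F1): fails — 0R1 but no w with 0=w and 1R²w.
(F2): ✓.
(F3): fails — 0R2 but no w with 0=w and 2R²w.
(F4): fails — 0R1 but no w with 0=w and 1R²w.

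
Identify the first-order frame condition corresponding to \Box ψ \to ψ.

reflexivity: \forall x Rxx

Suppose □ψ→ψ is valid. At any x set V(ψ)={w : Rxw}. Then □ψ holds at x, so ψ holds at x, i.e. Rxx.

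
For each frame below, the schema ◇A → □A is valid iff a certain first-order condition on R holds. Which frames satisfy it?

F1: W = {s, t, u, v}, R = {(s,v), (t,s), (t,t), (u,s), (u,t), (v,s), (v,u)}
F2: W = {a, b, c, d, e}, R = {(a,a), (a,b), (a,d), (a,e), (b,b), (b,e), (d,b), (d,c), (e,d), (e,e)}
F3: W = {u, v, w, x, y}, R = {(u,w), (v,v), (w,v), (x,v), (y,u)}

F3

The schema corresponds to partial functionality: ∀x ∀y ∀z (Rxy ∧ Rxz → y = z).
F1: fails — t sees both s and t.
F2: fails — a sees both a and b.
F3: ✓.
Valid on: F3.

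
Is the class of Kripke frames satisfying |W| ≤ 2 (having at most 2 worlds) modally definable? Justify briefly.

Not modally definable

Modal frame validity is preserved under disjoint unions.
Any modal formula valid on each of 3 disjoint one-world frames is valid on their disjoint union (validity is preserved under disjoint unions). Each one-world frame has |W|=1≤2, but the union has |W|=3.
Hence having at most 2 worlds is not modally definable.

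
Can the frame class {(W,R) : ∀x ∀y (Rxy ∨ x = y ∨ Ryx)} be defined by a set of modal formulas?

No

If a class were modally definable it would be closed under disjoint unions (Goldblatt–Thomason).
Take 2 disjoint single-world reflexive frames: each is trivially connected, but their disjoint union has 2 worlds with no edge between distinct components, so it is not connected.
So no modal formula (or set of formulas) defines exactly the connected frames.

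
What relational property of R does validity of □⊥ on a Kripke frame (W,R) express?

□⊥ is valid iff no world has any successor (otherwise □⊥ fails at any world with one).
Conversely, on a frame with emptiness of R the schema holds at every world under every valuation.
Frame condition: ∀x ∀y ¬Rxy.

emptiness of R: ∀x ∀y ¬Rxy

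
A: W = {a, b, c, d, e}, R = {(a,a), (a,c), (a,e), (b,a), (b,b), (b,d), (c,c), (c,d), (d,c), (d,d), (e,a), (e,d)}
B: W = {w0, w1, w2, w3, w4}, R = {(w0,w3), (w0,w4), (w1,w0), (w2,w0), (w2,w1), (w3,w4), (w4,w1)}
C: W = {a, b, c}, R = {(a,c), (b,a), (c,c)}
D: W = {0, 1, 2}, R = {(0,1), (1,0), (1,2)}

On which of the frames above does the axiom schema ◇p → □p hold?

C

The schema corresponds to partial functionality: ∀x ∀y ∀z (Rxy ∧ Rxz → y = z).
A: fails — a sees both a and c.
B: fails — w0 sees both w3 and w4.
C: holds.
D: fails — 1 sees both 0 and 2.
Valid on: C.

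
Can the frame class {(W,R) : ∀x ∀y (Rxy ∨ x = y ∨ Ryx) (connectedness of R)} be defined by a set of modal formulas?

If a class were modally definable it would be closed under disjoint unions (Goldblatt–Thomason).
Take 3 disjoint single-world reflexive frames: each is trivially connected, but their disjoint union has 3 worlds with no edge between distinct components, so it is not connected.
So no modal formula (or set of formulas) defines exactly the connected frames.

No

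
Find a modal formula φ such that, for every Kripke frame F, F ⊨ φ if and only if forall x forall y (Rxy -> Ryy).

This is shift-reflexivity; the standard corresponding axiom is T□: □(□r → r).

□(□r → r)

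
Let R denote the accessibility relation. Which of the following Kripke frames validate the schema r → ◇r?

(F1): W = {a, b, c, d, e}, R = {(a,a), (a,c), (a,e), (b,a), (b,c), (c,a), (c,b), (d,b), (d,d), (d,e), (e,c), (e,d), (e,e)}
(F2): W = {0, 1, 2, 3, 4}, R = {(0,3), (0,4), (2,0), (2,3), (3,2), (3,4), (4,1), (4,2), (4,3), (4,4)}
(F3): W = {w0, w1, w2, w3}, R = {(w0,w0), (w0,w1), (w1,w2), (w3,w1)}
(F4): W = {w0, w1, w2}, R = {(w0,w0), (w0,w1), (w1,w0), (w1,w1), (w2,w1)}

none

Frame correspondent (Sahlqvist): ∀x Rxx — i.e. reflexivity.
(F1): fails — world b does not see itself.
(F2): fails — world 0 does not see itself.
(F3): fails — world w1 does not see itself.
(F4): fails — world w2 does not see itself.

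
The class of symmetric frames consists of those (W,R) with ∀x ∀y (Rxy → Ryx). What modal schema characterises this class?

p → □◇p

The condition is symmetry. The B schema p → □◇p defines it.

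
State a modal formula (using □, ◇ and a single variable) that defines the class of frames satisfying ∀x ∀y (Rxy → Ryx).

A defining formula is ψ → □◇ψ (the B axiom).
Suppose ψ→□◇ψ is valid. Take Rxy and set V(ψ)={x}. Then ψ at x, so □◇ψ at x, so ◇ψ at y, so some z with Ryz has ψ; z=x, i.e. Ryx.

ψ → □◇ψ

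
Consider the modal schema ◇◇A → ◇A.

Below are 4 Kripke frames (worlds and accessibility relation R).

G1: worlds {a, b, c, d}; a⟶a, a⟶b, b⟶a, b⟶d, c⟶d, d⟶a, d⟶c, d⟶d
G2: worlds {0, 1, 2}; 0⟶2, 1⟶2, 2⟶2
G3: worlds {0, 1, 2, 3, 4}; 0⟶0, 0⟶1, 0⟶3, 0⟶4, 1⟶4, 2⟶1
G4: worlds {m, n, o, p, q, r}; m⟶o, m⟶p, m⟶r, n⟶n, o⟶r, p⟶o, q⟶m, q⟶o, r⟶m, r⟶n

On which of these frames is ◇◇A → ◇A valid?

G2

This is the axiom for a generalized confluence (Geach) condition; its first-order frame correspondent is ∀x ∀y (xR²y → ∃w (y = w ∧ xRw)).
G1: fails — aR²d but no w with d=w and aRw.
G2: holds.
G3: fails — 2R²4 but no w with 4=w and 2Rw.
G4: fails — mR²m but no w with m=w and mRw.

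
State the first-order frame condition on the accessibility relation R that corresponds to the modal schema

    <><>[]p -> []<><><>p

This is a Sahlqvist (Geach-type) schema ◇^2□^1p → □^1◇^3p.
Minimal-valuation argument: fix x; take any y with xR^2y and any z with xR^1z. Set V(p) to the set of worlds R-reachable from y in exactly 1 step. Then □^1p holds at y, so the antecedent holds at x; validity forces ◇^3p at z, giving a w with zR^3w and yR^1w.
First-order correspondent: forall x forall y forall z ((x R^2 y & xRz) -> exists w (yRw & z R^3 w)).

forall x forall y forall z ((x R^2 y & xRz) -> exists w (yRw & z R^3 w))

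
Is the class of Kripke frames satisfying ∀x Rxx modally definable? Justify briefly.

Definable; □r → r defines it

The condition is reflexivity. A defining modal formula is □r → r.
Suppose □r→r is valid. At any x set V(r)={w : Rxw}. Then □r holds at x, so r holds at x, i.e. Rxx.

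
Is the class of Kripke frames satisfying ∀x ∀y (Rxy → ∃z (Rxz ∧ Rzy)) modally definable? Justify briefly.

This is a Sahlqvist condition; the C4 axiom □□q → □q defines it.

Definable; □□q → □q defines it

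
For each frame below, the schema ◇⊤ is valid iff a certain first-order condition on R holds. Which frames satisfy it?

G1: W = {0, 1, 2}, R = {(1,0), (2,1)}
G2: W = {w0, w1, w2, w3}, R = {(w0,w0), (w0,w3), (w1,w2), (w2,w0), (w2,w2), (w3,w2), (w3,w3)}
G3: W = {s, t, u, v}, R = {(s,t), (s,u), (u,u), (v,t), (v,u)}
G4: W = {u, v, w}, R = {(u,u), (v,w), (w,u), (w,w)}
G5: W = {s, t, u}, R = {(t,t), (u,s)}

G2, G4

The schema corresponds to seriality: ∀x ∃y Rxy.
G1: fails — world 0 has no successor.
G2: ✓.
G3: fails — world t has no successor.
G4: ✓.
G5: fails — world s has no successor.
Valid on: G2, G4.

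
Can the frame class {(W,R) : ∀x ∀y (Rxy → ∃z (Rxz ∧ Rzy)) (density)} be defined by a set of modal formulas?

Yes: it is density, defined by the C4 schema □□p → □p.

Definable; □□p → □p defines it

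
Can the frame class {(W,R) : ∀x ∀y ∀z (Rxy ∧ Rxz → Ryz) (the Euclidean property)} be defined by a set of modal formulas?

Yes — defined by ◇q → □◇q

The condition is the Euclidean property. A defining modal formula is ◇q → □◇q.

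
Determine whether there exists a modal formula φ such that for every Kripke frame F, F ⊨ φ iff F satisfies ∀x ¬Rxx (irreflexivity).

Not definable by any modal formula

Modal frame validity is preserved under surjective bounded morphisms.
The 4-cycle (worlds a,b,c,d with a→b→c→d→a) is irreflexive, and the map sending every world to a single reflexive point • is a surjective bounded morphism (forth: every edge maps to (•,•); back: every world has a successor). So any modal formula valid on the 4-cycle is also valid on the reflexive point, which is not irreflexive.
Hence irreflexivity is not modally definable.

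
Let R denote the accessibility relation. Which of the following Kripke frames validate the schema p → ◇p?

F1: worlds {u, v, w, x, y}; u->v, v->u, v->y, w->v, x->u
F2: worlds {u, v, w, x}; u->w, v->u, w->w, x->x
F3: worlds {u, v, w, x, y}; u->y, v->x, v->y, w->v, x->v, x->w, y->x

Frame correspondent (Sahlqvist): ∀x Rxx — i.e. reflexivity.
F1: fails — world u does not see itself.
F2: fails — world u does not see itself.
F3: fails — world u does not see itself.
Valid on no frame.

none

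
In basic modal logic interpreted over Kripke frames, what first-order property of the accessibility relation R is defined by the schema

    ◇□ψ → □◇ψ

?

This is the .2 axiom.
It corresponds to convergence: ∀x ∀y ∀z (Rxy ∧ Rxz → ∃w (Ryw ∧ Rzw)).

Convergence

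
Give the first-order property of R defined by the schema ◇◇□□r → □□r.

∀x ∀y ∀z ((xR²y ∧ xR²z) → ∃w (yR²w ∧ z = w))

This is a Sahlqvist (Geach-type) schema ◇^2□^2r → □^2◇^0r.
First-order correspondent: ∀x ∀y ∀z ((xR²y ∧ xR²z) → ∃w (yR²w ∧ z = w)).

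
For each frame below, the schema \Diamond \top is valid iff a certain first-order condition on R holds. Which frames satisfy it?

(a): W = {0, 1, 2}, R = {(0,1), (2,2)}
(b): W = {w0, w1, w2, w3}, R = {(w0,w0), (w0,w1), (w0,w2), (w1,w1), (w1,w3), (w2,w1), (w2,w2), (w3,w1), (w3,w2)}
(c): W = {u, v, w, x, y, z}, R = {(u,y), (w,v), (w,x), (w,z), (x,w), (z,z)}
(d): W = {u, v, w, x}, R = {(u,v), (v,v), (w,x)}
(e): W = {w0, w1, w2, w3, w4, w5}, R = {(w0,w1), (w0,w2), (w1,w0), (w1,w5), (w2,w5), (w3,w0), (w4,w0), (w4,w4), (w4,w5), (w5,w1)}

Frame correspondent (Sahlqvist): \forall x \exists y Rxy — i.e. seriality.
(a): fails — world 1 has no successor.
(b): satisfies the condition.
(c): fails — world v has no successor.
(d): fails — world x has no successor.
(e): satisfies the condition.
Valid on: (b), (e).

(b), (e)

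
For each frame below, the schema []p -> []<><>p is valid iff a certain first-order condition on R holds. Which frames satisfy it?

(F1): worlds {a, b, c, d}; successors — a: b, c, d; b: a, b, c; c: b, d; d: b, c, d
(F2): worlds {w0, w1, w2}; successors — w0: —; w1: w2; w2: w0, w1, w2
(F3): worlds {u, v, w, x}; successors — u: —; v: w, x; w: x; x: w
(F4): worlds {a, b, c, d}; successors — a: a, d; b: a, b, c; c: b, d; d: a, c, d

The schema corresponds to a generalized confluence (Geach) condition: forall x forall z (xRz -> exists w (xRw & z R^2 w)).
(F1): ✓.
(F2): fails — w2Rw0 but no w with w2Rw and w0R²w.
(F3): ✓.
(F4): ✓.

(F1), (F3), (F4)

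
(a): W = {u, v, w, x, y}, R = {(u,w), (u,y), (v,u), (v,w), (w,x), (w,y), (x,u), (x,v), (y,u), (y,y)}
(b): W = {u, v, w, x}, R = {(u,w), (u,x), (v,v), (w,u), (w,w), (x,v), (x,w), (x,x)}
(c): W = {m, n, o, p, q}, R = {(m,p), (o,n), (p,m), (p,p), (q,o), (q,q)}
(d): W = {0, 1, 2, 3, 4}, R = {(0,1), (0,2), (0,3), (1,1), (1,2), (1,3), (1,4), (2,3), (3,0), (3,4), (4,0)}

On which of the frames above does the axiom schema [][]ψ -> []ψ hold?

(b)

Frame correspondent (Sahlqvist): forall x forall y (Rxy -> exists z (Rxz & Rzy)) — i.e. density.
(a): fails — Ruw but no z with Ruz and Rzw.
(b): satisfies the condition.
(c): fails — Ron but no z with Roz and Rzn.
(d): fails — R34 but no z with R3z and Rz4.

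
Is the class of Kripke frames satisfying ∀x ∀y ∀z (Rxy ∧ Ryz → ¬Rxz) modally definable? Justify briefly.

Any modally definable frame class is closed under surjective bounded morphisms.
The 7-cycle (worlds a,b,c,d,e,f,g with a→b→c→d→e→f→g→a) is intransitive. Mapping every world to a single reflexive point • is a surjective bounded morphism; the reflexive point is not intransitive (R••∧R•• but R••).
So the class is not modally definable.

Not modally definable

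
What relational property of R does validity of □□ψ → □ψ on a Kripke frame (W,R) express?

Suppose □□ψ→□ψ is valid. Take Rxy and set V(ψ)={w : xR²w}. Then □□ψ at x, so □ψ at x, so ψ at y, i.e. ∃z(Rxz∧Rzy).
Conversely, on a frame with density the schema holds at every world under every valuation.
Frame condition: ∀x ∀y (Rxy → ∃z (Rxz ∧ Rzy)).

density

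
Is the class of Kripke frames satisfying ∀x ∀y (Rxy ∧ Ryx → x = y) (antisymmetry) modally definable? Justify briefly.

Not definable by any modal formula

If a class were modally definable it would be closed under surjective bounded morphisms (Goldblatt–Thomason).
The 4-cycle (worlds 0,1,2,3 with 0→1→2→3→0) is antisymmetric. Sending even-indexed worlds to a and odd-indexed worlds to b is a surjective bounded morphism onto the two-world frame with a↔b, which is not antisymmetric.
So no modal formula (or set of formulas) defines exactly the antisymmetric frames.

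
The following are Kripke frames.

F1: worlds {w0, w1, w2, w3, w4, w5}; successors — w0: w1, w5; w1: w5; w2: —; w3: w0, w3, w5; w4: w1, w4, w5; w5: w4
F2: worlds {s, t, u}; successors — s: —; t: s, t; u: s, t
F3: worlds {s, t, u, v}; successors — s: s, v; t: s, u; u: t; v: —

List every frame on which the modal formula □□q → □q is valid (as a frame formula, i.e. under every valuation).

F2

This is the axiom for density; its first-order frame correspondent is ∀x ∀y (Rxy → ∃z (Rxz ∧ Rzy)).
F1: fails — Rw1w5 but no z with Rw1z and Rzw5.
F2: condition met.
F3: fails — Rut but no z with Ruz and Rzt.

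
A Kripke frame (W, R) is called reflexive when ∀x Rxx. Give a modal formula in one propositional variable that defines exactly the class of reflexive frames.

The condition is reflexivity. The T schema □ψ → ψ defines it.
Suppose □ψ→ψ is valid. At any x set V(ψ)={w : Rxw}. Then □ψ holds at x, so ψ holds at x, i.e. Rxx.

□ψ → ψ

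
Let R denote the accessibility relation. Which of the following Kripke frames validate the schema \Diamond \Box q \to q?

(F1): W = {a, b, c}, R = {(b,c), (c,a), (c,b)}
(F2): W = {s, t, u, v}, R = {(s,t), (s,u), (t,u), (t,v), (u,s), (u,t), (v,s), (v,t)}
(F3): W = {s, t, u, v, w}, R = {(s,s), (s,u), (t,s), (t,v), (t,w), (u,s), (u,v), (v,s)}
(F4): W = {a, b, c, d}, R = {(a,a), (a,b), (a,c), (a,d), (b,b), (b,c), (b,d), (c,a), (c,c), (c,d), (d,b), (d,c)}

Frame correspondent (Sahlqvist): \forall x \forall y (Rxy \to Ryx) — i.e. symmetry.
(F1): fails — Rca but not Rac.
(F2): fails — Rvs but not Rsv.
(F3): fails — Ruv but not Rvu.
(F4): fails — Rbc but not Rcb.
Valid on no frame.

none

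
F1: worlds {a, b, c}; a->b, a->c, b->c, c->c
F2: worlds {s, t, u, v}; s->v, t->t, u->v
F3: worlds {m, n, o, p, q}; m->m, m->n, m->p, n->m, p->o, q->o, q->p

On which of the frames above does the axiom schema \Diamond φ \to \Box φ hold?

Frame correspondent (Sahlqvist): \forall x \forall y \forall z (Rxy \wedge Rxz \to y = z) — i.e. partial functionality.
F1: fails — a sees both b and c.
F2: satisfies the condition.
F3: fails — m sees both m and n.

F2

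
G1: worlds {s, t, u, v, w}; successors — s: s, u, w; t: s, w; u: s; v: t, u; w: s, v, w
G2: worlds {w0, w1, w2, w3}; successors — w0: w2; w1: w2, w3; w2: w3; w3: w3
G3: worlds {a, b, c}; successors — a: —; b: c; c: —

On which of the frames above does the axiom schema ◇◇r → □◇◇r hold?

G2, G3

This is the axiom for a generalized confluence (Geach) condition; its first-order frame correspondent is ∀x ∀y ∀z ((xR²y ∧ xRz) → ∃w (y = w ∧ zR²w)).
G1: fails — sR²v, sRu but no w* with v=w* and uR²w*.
G2: satisfies the condition.
G3: satisfies the condition.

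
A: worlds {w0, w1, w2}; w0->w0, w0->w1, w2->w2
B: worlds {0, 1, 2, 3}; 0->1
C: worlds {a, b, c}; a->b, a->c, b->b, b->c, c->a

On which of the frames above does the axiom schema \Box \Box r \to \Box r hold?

This is the axiom for density; its first-order frame correspondent is \forall x \forall y (Rxy \to \exists z (Rxz \wedge Rzy)).
A: ✓.
B: fails — R01 but no z with R0z and Rz1.
C: fails — Rca but no z with Rcz and Rza.

A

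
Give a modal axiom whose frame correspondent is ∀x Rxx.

□s → s

A defining formula is □s → s (the T axiom).
Suppose □s→s is valid. At any x set V(s)={w : Rxw}. Then □s holds at x, so s holds at x, i.e. Rxx.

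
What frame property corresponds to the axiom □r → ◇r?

This is the D axiom.
It corresponds to seriality: ∀x ∃y Rxy.

Seriality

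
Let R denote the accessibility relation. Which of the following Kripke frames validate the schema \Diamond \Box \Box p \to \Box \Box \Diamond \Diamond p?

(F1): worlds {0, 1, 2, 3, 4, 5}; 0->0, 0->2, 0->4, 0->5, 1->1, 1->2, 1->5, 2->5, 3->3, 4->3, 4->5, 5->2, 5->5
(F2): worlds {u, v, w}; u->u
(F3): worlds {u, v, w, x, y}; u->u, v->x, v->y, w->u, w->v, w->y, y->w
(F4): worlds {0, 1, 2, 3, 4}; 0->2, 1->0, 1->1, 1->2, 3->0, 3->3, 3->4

(F2)

Frame correspondent (Sahlqvist): \forall x \forall y \forall z ((xRy \wedge x R^2 z) \to \exists w (y R^2 w \wedge z R^2 w)) — i.e. a generalized confluence (Geach) condition.
(F1): fails — 0R2, 0R²3 but no w with 2R²w and 3R²w.
(F2): satisfies the condition.
(F3): fails — vRx, vR²w but no t with xR²t and wR²t.
(F4): fails — 1R0, 1R²0 but no w with 0R²w and 0R²w.
Valid on: (F2).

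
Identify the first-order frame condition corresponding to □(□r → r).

shift-reflexivity

This schema is the T□ axiom.
It corresponds to shift-reflexivity: ∀x ∀y (Rxy → Ryy).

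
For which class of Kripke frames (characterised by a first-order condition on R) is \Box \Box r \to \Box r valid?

Suppose □□r→□r is valid. Take Rxy and set V(r)={w : xR²w}. Then □□r at x, so □r at x, so r at y, i.e. ∃z(Rxz∧Rzy).
Conversely, any frame satisfying \forall x \forall y (Rxy \to \exists z (Rxz \wedge Rzy)) validates the schema.
So the correspondent is density.

density: \forall x \forall y (Rxy \to \exists z (Rxz \wedge Rzy))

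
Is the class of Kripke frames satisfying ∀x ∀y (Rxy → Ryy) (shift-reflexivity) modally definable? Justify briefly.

Definable; □(□r → r) defines it

Yes: it is shift-reflexivity, defined by the T□ schema □(□r → r).
Suppose □(□r→r) is valid. Take Rxy and set V(r)={w : Ryw}. Then at y, □r holds; since □(□r→r) at x, □r→r at y, so r at y, i.e. Ryy.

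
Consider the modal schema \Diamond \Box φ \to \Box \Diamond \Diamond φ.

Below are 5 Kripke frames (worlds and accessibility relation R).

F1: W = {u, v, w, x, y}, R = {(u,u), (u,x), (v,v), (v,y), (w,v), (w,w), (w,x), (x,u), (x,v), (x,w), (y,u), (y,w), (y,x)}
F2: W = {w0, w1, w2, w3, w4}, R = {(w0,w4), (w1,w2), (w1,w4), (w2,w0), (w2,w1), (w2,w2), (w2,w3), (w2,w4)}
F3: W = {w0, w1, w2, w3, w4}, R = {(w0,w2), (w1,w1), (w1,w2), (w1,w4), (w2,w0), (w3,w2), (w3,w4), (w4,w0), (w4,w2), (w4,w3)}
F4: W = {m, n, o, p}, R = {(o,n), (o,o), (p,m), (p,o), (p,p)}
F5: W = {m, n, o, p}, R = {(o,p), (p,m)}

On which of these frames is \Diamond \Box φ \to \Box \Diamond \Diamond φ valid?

Frame correspondent (Sahlqvist): \forall x \forall y \forall z ((xRy \wedge xRz) \to \exists w (yRw \wedge z R^2 w)) — i.e. a generalized confluence (Geach) condition.
F1: ✓.
F2: fails — w0Rw4, w0Rw4 but no w with w4Rw and w4R²w.
F3: fails — w0Rw2, w0Rw2 but no w with w2Rw and w2R²w.
F4: fails — oRn, oRn but no w with nRw and nR²w.
F5: fails — oRp, oRp but no w with pRw and pR²w.

F1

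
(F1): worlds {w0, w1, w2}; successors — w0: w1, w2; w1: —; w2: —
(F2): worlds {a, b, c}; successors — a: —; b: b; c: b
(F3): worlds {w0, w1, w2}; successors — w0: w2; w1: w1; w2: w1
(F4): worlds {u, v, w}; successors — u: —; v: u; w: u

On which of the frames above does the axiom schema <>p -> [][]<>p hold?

Frame correspondent (Sahlqvist): forall x forall y forall z ((xRy & x R^2 z) -> exists w (y = w & zRw)) — i.e. a generalized confluence (Geach) condition.
(F1): ✓.
(F2): ✓.
(F3): fails — w0Rw2, w0R²w1 but no w with w2=w and w1Rw.
(F4): ✓.
Valid on: (F1), (F2), (F4).

(F1), (F2), (F4)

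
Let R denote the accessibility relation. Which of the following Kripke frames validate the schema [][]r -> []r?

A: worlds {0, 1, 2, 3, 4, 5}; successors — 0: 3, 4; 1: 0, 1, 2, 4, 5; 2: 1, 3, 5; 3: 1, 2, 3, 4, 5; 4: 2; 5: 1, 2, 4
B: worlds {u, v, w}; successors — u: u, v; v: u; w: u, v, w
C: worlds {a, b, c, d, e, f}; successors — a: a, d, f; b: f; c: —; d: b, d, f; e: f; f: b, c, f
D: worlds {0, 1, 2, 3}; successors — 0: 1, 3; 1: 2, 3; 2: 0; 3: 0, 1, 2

Frame correspondent (Sahlqvist): forall x forall y (Rxy -> exists z (Rxz & Rzy)) — i.e. density.
A: fails — R42 but no z with R4z and Rz2.
B: satisfies the condition.
C: satisfies the condition.
D: fails — R20 but no z with R2z and Rz0.
Valid on: B, C.

B, C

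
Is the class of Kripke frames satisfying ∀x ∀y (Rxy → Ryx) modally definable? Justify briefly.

Definable; r → □◇r defines it

This is a Sahlqvist condition; the B axiom r → □◇r defines it.
Suppose r→□◇r is valid. Take Rxy and set V(r)={x}. Then r at x, so □◇r at x, so ◇r at y, so some z with Ryz has r; z=x, i.e. Ryx.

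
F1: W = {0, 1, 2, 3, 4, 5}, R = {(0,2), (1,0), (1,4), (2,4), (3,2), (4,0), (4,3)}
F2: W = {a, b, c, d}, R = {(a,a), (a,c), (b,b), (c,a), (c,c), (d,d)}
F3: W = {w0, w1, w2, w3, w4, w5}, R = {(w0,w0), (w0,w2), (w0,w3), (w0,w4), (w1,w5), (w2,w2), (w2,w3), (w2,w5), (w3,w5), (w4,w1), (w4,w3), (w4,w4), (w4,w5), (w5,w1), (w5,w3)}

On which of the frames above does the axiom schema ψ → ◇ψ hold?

F2

Frame correspondent (Sahlqvist): ∀x Rxx — i.e. reflexivity.
F1: fails — world 0 does not see itself.
F2: satisfies the condition.
F3: fails — world w1 does not see itself.
Valid on: F2.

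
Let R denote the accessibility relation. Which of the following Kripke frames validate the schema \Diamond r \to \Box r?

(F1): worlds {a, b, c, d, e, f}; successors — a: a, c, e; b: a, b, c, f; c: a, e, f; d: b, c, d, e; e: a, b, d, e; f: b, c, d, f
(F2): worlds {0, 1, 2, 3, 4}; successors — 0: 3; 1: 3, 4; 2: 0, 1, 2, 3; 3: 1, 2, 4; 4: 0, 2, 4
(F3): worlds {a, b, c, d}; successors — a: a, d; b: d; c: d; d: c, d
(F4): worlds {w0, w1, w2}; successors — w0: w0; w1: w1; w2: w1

(F4)

The schema corresponds to partial functionality: \forall x \forall y \forall z (Rxy \wedge Rxz \to y = z).
(F1): fails — a sees both a and c.
(F2): fails — 1 sees both 3 and 4.
(F3): fails — a sees both a and d.
(F4): satisfies the condition.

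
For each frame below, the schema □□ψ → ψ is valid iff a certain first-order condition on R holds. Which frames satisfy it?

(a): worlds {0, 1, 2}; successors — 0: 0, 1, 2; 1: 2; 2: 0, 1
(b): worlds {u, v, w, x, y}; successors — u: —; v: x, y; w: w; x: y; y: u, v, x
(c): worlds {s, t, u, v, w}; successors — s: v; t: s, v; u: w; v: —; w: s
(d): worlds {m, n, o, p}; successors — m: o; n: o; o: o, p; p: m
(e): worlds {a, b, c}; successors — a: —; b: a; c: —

This is the axiom for a generalized confluence (Geach) condition; its first-order frame correspondent is ∀x ∃w (xR²w ∧ x = w).
(a): holds.
(b): fails — at u but no t with uR²t and u=t.
(c): fails — at s but no w* with sR²w* and s=w*.
(d): fails — at m but no w with mR²w and m=w.
(e): fails — at a but no w with aR²w and a=w.
Valid on: (a).

(a)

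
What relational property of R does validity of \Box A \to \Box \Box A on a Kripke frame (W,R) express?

Suppose □A→□□A is valid. Take Rxy, Ryz and set V(A)={w : Rxw}. Then □A at x, so □□A at x, so □A at y, so A at z, i.e. Rxz.
Conversely, any frame satisfying \forall x \forall y \forall z (Rxy \wedge Ryz \to Rxz) validates the schema.
Frame condition: \forall x \forall y \forall z (Rxy \wedge Ryz \to Rxz).

Transitivity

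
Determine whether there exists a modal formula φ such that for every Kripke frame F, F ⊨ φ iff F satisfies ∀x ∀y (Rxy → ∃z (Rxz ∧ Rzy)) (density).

Definable; □□r → □r defines it

This is a Sahlqvist condition; the C4 axiom □□r → □r defines it.
Suppose □□r→□r is valid. Take Rxy and set V(r)={w : xR²w}. Then □□r at x, so □r at x, so r at y, i.e. ∃z(Rxz∧Rzy).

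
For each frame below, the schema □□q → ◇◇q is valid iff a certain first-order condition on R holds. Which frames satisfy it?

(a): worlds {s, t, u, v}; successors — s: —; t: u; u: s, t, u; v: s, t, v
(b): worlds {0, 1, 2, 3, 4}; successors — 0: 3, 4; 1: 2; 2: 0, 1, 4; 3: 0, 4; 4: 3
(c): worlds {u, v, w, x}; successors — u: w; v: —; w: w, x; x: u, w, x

(b)

Frame correspondent (Sahlqvist): ∀x ∃w (xR²w ∧ xR²w) — i.e. a generalized confluence (Geach) condition.
(a): fails — at s but no w with sR²w and sR²w.
(b): holds.
(c): fails — at v but no t with vR²t and vR²t.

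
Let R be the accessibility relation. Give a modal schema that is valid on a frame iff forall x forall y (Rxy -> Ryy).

A defining formula is □(□q → q) (the T□ axiom).
Suppose □(□q→q) is valid. Take Rxy and set V(q)={w : Ryw}. Then at y, □q holds; since □(□q→q) at x, □q→q at y, so q at y, i.e. Ryy.

□(□q → q)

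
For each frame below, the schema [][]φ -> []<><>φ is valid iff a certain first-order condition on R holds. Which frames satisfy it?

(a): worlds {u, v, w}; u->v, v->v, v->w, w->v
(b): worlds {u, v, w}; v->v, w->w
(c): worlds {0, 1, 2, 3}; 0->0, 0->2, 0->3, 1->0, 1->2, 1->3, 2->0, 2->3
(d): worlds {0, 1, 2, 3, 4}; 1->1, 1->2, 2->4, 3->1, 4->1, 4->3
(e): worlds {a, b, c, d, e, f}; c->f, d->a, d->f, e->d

(a), (b), (d)

The schema corresponds to a generalized confluence (Geach) condition: forall x forall z (xRz -> exists w (x R^2 w & z R^2 w)).
(a): holds.
(b): holds.
(c): fails — 0R3 but no w with 0R²w and 3R²w.
(d): holds.
(e): fails — cRf but no w with cR²w and fR²w.
Valid on: (a), (b), (d).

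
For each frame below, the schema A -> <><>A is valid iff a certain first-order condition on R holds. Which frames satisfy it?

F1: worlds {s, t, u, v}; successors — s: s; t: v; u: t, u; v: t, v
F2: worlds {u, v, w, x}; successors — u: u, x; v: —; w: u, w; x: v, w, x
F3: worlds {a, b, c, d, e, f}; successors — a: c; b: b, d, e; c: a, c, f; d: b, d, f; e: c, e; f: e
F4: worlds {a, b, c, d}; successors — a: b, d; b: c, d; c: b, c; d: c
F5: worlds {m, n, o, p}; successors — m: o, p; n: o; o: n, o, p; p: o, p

Frame correspondent (Sahlqvist): forall x exists w (x = w & x R^2 w) — i.e. a generalized confluence (Geach) condition.
F1: holds.
F2: fails — at v but no t with v=t and vR²t.
F3: fails — at f but no w with f=w and fR²w.
F4: fails — at a but no w with a=w and aR²w.
F5: fails — at m but no w with m=w and mR²w.

F1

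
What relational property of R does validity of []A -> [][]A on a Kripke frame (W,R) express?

transitivity: forall x forall y forall z (Rxy & Ryz -> Rxz)

Suppose □A→□□A is valid. Take Rxy, Ryz and set V(A)={w : Rxw}. Then □A at x, so □□A at x, so □A at y, so A at z, i.e. Rxz.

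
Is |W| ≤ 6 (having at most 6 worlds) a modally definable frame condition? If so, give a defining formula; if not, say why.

Not modally definable

Modal frame validity is preserved under disjoint unions.
Any modal formula valid on each of 7 disjoint one-world frames is valid on their disjoint union (validity is preserved under disjoint unions). Each one-world frame has |W|=1≤6, but the union has |W|=7.
So no modal formula (or set of formulas) defines exactly the |W|≤6 frames.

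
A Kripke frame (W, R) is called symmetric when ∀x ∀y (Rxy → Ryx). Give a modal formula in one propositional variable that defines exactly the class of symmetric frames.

ψ → □◇ψ

The condition is symmetry. The B schema ψ → □◇ψ defines it.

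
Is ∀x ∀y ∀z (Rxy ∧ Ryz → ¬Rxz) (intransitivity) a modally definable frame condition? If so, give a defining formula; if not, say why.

If a class were modally definable it would be closed under surjective bounded morphisms (Goldblatt–Thomason).
The 3-cycle (worlds 0,1,2 with 0→1→2→0) is intransitive. Mapping every world to a single reflexive point • is a surjective bounded morphism; the reflexive point is not intransitive (R••∧R•• but R••).
So the class is not modally definable.

No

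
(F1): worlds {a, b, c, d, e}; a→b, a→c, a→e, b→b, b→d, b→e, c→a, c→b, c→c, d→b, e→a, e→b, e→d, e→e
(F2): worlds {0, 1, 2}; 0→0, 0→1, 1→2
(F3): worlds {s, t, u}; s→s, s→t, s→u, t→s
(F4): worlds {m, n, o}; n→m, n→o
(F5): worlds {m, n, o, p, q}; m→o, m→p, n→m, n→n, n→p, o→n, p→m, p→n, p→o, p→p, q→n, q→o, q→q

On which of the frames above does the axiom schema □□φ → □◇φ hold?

This is the axiom for a generalized confluence (Geach) condition; its first-order frame correspondent is ∀x ∀z (xRz → ∃w (xR²w ∧ zRw)).
(F1): holds.
(F2): fails — 1R2 but no w with 1R²w and 2Rw.
(F3): fails — sRu but no w with sR²w and uRw.
(F4): fails — nRm but no w with nR²w and mRw.
(F5): holds.

(F1), (F5)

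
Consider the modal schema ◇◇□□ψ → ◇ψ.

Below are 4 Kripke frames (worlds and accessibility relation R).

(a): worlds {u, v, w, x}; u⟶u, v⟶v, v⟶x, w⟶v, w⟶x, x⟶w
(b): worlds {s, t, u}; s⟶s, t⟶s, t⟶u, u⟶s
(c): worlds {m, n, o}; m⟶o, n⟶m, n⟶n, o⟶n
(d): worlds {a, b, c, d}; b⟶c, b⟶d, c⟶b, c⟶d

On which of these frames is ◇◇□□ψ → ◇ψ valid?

(b), (c)

The schema corresponds to a generalized confluence (Geach) condition: ∀x ∀y (xR²y → ∃w (yR²w ∧ xRw)).
(a): fails — xR²x but no t with xR²t and xRt.
(b): condition met.
(c): condition met.
(d): fails — bR²d but no w with dR²w and bRw.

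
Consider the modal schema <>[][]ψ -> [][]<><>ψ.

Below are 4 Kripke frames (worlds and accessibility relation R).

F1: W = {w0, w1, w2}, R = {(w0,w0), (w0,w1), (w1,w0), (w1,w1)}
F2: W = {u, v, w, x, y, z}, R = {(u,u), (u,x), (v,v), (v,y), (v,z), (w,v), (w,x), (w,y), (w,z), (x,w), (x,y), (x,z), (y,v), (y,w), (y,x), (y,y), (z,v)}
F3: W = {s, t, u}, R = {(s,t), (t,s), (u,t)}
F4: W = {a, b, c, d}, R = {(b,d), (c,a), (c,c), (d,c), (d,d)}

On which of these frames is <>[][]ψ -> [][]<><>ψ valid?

F1, F2

Frame correspondent (Sahlqvist): forall x forall y forall z ((xRy & x R^2 z) -> exists w (y R^2 w & z R^2 w)) — i.e. a generalized confluence (Geach) condition.
F1: holds.
F2: holds.
F3: fails — sRt, sR²s but no w with tR²w and sR²w.
F4: fails — cRa, cR²a but no w with aR²w and aR²w.
Valid on: F1, F2.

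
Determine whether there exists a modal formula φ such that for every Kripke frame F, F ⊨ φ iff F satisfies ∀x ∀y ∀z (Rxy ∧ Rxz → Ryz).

Yes: it is the Euclidean property, defined by the 5 schema ◇p → □◇p.
Suppose ◇p→□◇p is valid. Take Rxy, Rxz and set V(p)={y}. Then ◇p at x, so □◇p at x, so ◇p at z, so some w with Rzw has p; w=y, i.e. Rzy. By symmetry of the argument, Ryz.

Definable; ◇p → □◇p defines it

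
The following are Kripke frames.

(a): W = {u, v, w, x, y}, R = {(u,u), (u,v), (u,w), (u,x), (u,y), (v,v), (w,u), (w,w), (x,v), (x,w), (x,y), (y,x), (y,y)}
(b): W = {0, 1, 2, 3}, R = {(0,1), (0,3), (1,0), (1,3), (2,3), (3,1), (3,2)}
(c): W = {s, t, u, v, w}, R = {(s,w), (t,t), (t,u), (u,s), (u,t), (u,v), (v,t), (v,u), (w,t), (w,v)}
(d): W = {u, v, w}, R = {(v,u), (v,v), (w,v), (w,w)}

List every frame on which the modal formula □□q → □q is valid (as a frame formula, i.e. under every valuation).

This is the axiom for density; its first-order frame correspondent is ∀x ∀y (Rxy → ∃z (Rxz ∧ Rzy)).
(a): ✓.
(b): fails — R10 but no z with R1z and Rz0.
(c): fails — Ruv but no z with Ruz and Rzv.
(d): ✓.

(a), (d)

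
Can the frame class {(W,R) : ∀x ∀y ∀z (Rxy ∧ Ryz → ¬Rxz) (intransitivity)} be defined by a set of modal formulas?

Any modally definable frame class is closed under surjective bounded morphisms.
The 5-cycle (worlds a,b,c,d,e with a→b→c→d→e→a) is intransitive. Mapping every world to a single reflexive point • is a surjective bounded morphism; the reflexive point is not intransitive (R••∧R•• but R••).
Hence intransitivity is not modally definable.

Not definable by any modal formula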